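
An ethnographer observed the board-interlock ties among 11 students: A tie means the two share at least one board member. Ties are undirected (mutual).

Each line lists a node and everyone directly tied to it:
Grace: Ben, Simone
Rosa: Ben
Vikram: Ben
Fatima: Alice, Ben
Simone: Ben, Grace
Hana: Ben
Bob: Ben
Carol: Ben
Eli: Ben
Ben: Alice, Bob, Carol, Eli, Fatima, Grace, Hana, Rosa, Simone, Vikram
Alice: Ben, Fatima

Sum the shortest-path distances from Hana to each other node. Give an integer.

Distances from Hana: Alice:2, Ben:1, Bob:2, Carol:2, Eli:2, Fatima:2, Grace:2, Rosa:2, Simone:2, Vikram:2.
Sum = 2 + 1 + 2 + 2 + 2 + 2 + 2 + 2 + 2 + 2 = 19.

19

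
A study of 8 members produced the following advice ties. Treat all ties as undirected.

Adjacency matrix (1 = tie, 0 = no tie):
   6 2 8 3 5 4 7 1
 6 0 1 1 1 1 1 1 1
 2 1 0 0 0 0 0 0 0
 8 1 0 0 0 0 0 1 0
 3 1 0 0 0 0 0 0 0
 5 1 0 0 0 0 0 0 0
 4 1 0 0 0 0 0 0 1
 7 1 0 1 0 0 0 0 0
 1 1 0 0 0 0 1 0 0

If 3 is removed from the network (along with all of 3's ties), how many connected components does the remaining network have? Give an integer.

1

3's neighbors (6) remain reachable from one another through other ties, so the rest of the network stays in one piece.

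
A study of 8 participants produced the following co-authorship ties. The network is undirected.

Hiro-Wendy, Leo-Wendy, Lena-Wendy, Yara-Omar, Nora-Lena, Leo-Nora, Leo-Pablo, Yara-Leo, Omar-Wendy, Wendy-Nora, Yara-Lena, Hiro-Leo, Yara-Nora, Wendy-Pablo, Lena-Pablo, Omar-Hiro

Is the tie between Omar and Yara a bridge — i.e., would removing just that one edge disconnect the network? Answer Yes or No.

Even without that edge, Omar still reaches Yara via Omar – Wendy – Leo – Yara, so the network stays connected. Not a bridge.

No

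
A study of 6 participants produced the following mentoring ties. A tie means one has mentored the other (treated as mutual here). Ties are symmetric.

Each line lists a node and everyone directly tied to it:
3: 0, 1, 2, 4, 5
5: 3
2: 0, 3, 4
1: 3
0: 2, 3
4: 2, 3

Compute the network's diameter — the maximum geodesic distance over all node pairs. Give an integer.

2

Eccentricity of each node (its greatest distance to any other): 0:2, 1:2, 2:2, 3:1, 4:2, 5:2.
The maximum eccentricity is 2, realized for instance by the pair 2–1 via 2 – 3 – 1. So the diameter is 2.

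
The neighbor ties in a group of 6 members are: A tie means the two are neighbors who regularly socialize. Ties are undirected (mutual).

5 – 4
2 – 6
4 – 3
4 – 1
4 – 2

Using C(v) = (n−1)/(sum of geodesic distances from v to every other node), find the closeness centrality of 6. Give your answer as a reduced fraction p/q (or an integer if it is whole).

5/12

Distances from 6: 1:3, 2:1, 3:3, 4:2, 5:3. Sum = 12.
n = 6, so closeness = 5/12.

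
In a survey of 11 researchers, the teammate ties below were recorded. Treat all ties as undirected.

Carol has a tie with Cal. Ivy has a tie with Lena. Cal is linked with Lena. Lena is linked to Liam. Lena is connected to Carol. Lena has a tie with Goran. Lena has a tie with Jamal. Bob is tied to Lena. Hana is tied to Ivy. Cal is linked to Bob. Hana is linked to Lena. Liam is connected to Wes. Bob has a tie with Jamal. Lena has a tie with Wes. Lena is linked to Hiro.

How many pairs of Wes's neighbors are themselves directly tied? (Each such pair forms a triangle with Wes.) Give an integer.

1

Wes's neighbors: Lena and Liam.
Neighbor pairs that are themselves tied: Wes–Lena–Liam. Each forms one triangle with Wes, for 1 in total.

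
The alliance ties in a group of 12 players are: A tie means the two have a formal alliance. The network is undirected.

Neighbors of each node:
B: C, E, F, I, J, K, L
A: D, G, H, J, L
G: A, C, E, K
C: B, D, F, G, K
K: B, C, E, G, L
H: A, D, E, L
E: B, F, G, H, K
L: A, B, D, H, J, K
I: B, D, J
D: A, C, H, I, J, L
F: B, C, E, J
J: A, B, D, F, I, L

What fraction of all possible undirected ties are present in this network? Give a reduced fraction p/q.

5/11

There are 30 edges and 12 nodes, so the maximum possible is C(12,2) = 66.
Density = 30/66 = 5/11.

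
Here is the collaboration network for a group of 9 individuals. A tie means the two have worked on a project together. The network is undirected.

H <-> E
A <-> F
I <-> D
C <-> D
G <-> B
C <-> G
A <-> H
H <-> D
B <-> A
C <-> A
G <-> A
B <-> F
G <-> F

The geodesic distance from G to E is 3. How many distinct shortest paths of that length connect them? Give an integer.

The shortest distance is 3, and the only length-3 path is G–A–H–E. So there is exactly 1 shortest path.

1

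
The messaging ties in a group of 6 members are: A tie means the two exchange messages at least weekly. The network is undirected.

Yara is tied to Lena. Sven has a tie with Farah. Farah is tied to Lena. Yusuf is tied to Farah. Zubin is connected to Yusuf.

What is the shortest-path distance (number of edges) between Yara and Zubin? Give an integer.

4

One shortest route is Yara – Lena – Farah – Yusuf – Zubin, which uses 4 edges, and at distance 3 from Yara we only reach {Sven, Yusuf}, which does not include Zubin. So d(Yara,Zubin) = 4.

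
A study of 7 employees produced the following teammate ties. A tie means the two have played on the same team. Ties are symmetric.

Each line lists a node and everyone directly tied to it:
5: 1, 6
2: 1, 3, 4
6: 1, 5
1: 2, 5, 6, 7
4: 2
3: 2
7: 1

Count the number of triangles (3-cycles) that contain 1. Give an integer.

1

1's neighbors: 2, 5, 6, and 7.
Neighbor pairs that are themselves tied: 1–5–6. Each forms one triangle with 1, for 1 in total.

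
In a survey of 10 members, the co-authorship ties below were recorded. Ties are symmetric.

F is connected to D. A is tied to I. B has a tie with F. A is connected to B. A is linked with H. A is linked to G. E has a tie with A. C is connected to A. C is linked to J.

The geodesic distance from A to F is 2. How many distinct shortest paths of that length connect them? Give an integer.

The shortest distance is 2, and the only length-2 path is A–B–F. So there is exactly 1 shortest path.

1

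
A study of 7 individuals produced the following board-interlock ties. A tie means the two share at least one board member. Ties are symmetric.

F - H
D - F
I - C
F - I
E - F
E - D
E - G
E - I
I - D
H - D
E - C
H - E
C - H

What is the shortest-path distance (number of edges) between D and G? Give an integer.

One shortest route is D – E – G, which uses 2 edges, and D and G are not directly tied, so nothing shorter exists. So d(D,G) = 2.

2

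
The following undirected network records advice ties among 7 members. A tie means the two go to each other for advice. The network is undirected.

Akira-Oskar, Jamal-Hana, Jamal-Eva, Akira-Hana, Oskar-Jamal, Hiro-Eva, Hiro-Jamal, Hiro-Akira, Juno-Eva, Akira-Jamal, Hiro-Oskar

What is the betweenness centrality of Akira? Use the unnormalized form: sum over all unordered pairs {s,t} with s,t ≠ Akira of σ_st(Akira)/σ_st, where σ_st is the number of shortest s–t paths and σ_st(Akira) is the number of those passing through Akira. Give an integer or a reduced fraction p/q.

1

Pairs whose geodesics pass through Akira — Hana–Hiro: 1/2; Hana–Oskar: 1/2.
All other pairs contribute 0.
Summing the contributions gives betweenness(Akira) = 1.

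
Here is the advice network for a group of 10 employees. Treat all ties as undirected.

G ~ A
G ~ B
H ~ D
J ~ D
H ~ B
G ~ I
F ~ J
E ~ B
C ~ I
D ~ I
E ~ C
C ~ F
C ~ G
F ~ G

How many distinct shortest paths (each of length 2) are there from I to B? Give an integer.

1

The shortest distance is 2, and the only length-2 path is I–G–B. So there is exactly 1 shortest path.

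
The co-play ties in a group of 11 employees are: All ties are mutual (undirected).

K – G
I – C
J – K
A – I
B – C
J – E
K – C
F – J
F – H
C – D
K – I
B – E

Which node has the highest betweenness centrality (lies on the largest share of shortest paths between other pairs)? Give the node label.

K

Unnormalized betweenness of each node: A:0, B:3, C:14, D:0, E:3, F:9, G:0, H:0, I:9, J:19, K:22.
K has the largest value, 22, making it the main broker — the node through which the most shortest paths run.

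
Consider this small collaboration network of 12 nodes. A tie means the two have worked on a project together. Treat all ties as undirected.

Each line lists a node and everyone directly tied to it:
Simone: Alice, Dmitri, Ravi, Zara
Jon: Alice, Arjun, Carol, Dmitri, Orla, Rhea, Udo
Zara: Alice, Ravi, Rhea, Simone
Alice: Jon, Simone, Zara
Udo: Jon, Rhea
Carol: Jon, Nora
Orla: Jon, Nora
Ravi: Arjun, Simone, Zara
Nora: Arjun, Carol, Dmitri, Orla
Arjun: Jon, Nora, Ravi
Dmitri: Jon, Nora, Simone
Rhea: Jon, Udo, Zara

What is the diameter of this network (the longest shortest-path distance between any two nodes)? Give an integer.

3

Eccentricity of each node (its greatest distance to any other): Alice:3, Arjun:2, Carol:3, Dmitri:2, Jon:2, Nora:3, Orla:3, Ravi:3, Rhea:3, Simone:3, Udo:3, Zara:3.
The maximum eccentricity is 3, realized for instance by the pair Nora–Zara via Nora – Dmitri – Simone – Zara. So the diameter is 3.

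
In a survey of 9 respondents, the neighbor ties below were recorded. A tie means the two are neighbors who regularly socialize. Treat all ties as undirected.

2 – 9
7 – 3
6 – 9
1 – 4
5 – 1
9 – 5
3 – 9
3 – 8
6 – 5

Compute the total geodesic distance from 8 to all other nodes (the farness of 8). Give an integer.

Distances from 8: 1:4, 2:3, 3:1, 4:5, 5:3, 6:3, 7:2, 9:2.
Sum = 4 + 3 + 1 + 5 + 3 + 3 + 2 + 2 = 23.

23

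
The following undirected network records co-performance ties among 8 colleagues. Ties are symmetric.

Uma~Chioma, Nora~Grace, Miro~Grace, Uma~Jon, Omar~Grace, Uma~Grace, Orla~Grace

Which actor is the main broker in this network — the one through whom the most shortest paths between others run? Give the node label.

Unnormalized betweenness of each node: Chioma:0, Grace:18, Jon:0, Miro:0, Nora:0, Omar:0, Orla:0, Uma:11.
Grace has the largest value, 18, making it the main broker — the node through which the most shortest paths run.

Grace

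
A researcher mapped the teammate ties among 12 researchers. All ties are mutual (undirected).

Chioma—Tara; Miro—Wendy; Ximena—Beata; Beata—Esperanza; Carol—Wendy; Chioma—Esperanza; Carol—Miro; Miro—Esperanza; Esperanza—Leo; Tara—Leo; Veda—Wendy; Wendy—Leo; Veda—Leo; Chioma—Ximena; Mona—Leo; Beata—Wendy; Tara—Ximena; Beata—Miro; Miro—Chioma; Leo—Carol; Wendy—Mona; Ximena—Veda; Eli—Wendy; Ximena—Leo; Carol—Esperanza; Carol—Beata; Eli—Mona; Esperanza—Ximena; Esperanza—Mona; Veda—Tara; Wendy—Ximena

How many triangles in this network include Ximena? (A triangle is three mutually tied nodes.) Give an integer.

Ximena's neighbors: Beata, Chioma, Esperanza, Leo, Tara, Veda, and Wendy.
Neighbor pairs that are themselves tied: Ximena–Beata–Esperanza; Ximena–Beata–Wendy; Ximena–Chioma–Esperanza; Ximena–Chioma–Tara; Ximena–Esperanza–Leo; Ximena–Leo–Tara; Ximena–Leo–Veda; Ximena–Leo–Wendy; Ximena–Tara–Veda; Ximena–Veda–Wendy. Each forms one triangle with Ximena, for 10 in total.

10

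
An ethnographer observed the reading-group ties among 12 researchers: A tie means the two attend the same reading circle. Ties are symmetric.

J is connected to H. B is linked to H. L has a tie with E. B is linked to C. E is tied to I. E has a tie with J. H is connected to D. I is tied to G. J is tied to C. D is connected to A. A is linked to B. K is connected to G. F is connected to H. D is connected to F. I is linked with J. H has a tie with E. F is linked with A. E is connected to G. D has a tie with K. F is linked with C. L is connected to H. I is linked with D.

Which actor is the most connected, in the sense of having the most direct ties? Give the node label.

H

Degrees — A:3, B:3, C:3, D:5, E:5, F:4, G:3, H:6, I:4, J:4, K:2, L:2.
The maximum is 6, attained only by H.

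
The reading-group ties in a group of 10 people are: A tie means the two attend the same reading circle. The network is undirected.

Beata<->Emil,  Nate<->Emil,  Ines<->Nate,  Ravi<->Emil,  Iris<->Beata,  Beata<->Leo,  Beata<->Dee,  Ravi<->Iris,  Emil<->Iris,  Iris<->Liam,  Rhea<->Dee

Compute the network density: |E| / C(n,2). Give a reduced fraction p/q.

11/45

There are 11 edges and 10 nodes, so the maximum possible is C(10,2) = 45.
Density = 11/45.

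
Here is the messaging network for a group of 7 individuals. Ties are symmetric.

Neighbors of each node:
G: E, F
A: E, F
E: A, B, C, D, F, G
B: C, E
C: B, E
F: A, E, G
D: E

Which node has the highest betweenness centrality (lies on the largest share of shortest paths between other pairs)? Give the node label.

Unnormalized betweenness of each node: A:0, B:0, C:0, D:0, E:23/2, F:1/2, G:0.
E has the largest value, 23/2, making it the main broker — the node through which the most shortest paths run.

E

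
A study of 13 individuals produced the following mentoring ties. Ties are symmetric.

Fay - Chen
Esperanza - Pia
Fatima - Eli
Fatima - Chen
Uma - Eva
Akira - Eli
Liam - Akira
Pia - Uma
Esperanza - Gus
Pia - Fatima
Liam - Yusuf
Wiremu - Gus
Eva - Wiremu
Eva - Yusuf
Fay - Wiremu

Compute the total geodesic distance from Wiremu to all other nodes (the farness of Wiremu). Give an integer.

28

Distances from Wiremu: Akira:4, Chen:2, Eli:4, Esperanza:2, Eva:1, Fatima:3, Fay:1, Gus:1, Liam:3, Pia:3, Uma:2, Yusuf:2.
Sum = 4 + 2 + 4 + 2 + 1 + 3 + 1 + 1 + 3 + 3 + 2 + 2 = 28.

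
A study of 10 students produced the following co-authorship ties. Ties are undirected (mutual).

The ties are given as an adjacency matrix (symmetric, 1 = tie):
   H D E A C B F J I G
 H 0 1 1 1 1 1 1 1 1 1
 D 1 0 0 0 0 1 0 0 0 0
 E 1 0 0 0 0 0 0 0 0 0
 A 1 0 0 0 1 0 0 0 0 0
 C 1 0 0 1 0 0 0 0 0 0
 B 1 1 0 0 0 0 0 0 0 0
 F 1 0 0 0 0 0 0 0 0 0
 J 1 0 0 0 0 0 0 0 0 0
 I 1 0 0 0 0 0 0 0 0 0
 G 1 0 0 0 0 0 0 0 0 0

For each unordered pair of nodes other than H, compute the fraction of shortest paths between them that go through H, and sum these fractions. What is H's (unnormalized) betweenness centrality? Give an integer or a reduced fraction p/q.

Pairs whose geodesics pass through H — D–E: 1; D–A: 1; D–C: 1; D–F: 1; D–J: 1; D–I: 1; D–G: 1; E–A: 1; E–C: 1; E–B: 1; E–F: 1; E–J: 1; E–I: 1; E–G: 1 … (+20 more pairs).
All other pairs contribute 0.
Summing the contributions gives betweenness(H) = 34.

34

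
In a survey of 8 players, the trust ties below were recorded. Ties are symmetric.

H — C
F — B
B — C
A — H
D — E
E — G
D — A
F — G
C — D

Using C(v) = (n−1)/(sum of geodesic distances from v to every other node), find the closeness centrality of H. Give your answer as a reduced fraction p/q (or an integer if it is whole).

7/16

Distances from H: A:1, B:2, C:1, D:2, E:3, F:3, G:4. Sum = 16.
n = 8, so closeness = 7/16.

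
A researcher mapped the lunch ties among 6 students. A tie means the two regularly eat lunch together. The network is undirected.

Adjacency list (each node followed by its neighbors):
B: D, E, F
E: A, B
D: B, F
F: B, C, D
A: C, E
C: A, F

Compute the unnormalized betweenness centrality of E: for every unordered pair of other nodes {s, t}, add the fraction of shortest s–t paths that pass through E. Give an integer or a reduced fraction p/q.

Pairs whose geodesics pass through E — A–B: 1; A–D: 1/2.
All other pairs contribute 0.
Summing the contributions gives betweenness(E) = 3/2.

3/2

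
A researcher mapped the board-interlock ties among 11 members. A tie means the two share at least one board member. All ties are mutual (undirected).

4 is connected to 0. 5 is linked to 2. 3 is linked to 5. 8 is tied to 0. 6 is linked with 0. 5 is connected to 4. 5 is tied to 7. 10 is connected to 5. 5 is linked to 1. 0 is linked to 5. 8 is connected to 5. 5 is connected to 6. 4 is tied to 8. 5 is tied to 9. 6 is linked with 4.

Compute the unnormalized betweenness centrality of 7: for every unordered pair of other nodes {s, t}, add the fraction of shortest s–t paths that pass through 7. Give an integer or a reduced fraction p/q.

0

No shortest path between any pair of other nodes passes through 7.
Summing the contributions gives betweenness(7) = 0.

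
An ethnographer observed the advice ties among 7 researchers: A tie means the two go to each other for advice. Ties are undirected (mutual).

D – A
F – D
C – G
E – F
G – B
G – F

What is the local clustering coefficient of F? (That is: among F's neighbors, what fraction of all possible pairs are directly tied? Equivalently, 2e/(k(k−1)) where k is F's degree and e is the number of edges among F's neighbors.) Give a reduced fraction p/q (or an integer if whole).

F's neighbors: D, E, and G (k = 3).
Possible neighbor pairs: C(3,2) = 3. Edges among them: none → e = 0.
Clustering(F) = 0/3 = 0.

0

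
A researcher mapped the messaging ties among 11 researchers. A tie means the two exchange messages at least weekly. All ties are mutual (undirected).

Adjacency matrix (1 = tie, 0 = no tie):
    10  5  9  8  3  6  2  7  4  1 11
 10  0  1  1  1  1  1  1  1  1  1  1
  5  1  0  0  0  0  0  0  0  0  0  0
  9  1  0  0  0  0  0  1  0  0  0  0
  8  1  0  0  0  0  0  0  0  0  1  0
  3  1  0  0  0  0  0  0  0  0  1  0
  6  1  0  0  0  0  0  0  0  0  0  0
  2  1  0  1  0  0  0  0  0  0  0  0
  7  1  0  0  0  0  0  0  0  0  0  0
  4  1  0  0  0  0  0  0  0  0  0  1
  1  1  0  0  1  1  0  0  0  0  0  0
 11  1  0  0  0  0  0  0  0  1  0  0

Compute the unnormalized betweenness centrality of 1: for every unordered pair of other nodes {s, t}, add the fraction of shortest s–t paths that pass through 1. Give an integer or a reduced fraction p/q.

Pairs whose geodesics pass through 1 — 8–3: 1/2.
All other pairs contribute 0.
Summing the contributions gives betweenness(1) = 1/2.

1/2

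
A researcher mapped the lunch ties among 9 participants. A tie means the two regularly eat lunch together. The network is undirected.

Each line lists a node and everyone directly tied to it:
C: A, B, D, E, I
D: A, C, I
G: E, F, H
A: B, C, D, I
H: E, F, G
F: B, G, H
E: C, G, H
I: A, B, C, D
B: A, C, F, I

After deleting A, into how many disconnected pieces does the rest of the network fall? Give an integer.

A's neighbors (B, C, D, and I) remain reachable from one another through other ties, so the rest of the network stays in one piece.

1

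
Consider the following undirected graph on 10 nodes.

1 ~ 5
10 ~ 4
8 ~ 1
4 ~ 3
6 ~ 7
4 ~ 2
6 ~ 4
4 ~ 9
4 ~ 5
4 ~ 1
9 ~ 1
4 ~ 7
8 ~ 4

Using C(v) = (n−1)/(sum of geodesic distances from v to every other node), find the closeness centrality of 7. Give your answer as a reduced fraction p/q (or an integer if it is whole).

9/16

Distances from 7: 1:2, 2:2, 3:2, 4:1, 5:2, 6:1, 8:2, 9:2, 10:2. Sum = 16.
n = 10, so closeness = 9/16.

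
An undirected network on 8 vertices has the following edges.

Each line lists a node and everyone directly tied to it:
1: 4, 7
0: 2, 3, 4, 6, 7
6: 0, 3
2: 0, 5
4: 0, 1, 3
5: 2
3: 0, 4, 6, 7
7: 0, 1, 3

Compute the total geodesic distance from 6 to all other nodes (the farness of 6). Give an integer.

14

Distances from 6: 0:1, 1:3, 2:2, 3:1, 4:2, 5:3, 7:2.
Sum = 1 + 3 + 2 + 1 + 2 + 3 + 2 = 14.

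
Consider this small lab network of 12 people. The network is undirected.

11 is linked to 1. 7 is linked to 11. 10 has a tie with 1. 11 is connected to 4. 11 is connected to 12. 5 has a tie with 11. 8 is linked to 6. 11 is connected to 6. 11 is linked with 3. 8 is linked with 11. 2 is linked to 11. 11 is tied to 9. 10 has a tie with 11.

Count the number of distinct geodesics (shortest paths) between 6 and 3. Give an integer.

1

The shortest distance is 2, and the only length-2 path is 6–11–3. So there is exactly 1 shortest path.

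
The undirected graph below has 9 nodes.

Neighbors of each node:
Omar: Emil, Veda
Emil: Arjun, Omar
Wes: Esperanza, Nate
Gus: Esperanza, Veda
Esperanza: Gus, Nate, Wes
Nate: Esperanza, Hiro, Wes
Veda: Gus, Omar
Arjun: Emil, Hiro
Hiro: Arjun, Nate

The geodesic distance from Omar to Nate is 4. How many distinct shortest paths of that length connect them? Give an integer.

2

The shortest distance is 4. The length-4 paths are: Omar–Veda–Gus–Esperanza–Nate; Omar–Emil–Arjun–Hiro–Nate.
That gives 2 distinct shortest paths.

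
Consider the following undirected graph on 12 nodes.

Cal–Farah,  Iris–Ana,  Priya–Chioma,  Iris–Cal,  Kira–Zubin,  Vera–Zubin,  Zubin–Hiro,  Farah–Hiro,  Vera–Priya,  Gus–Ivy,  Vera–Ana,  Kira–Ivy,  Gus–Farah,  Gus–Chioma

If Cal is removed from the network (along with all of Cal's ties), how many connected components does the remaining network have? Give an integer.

Cal's neighbors (Farah and Iris) remain reachable from one another through other ties, so the rest of the network stays in one piece.

1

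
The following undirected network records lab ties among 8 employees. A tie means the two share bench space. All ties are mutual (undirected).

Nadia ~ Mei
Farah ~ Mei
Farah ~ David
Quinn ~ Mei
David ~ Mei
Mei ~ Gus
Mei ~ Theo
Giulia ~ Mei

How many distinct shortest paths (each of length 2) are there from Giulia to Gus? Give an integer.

The shortest distance is 2, and the only length-2 path is Giulia–Mei–Gus. So there is exactly 1 shortest path.

1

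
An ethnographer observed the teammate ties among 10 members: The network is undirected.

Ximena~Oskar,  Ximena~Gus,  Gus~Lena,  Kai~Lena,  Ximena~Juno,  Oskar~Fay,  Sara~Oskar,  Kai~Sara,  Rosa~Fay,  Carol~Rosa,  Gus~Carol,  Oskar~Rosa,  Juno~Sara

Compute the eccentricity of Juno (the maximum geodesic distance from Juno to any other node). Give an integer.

Distances from Juno: Carol:3, Fay:3, Gus:2, Kai:2, Lena:3, Oskar:2, Rosa:3, Sara:1, Ximena:1.
The largest is 3 (to Lena, Carol, Rosa, and Fay), so the eccentricity of Juno is 3.

3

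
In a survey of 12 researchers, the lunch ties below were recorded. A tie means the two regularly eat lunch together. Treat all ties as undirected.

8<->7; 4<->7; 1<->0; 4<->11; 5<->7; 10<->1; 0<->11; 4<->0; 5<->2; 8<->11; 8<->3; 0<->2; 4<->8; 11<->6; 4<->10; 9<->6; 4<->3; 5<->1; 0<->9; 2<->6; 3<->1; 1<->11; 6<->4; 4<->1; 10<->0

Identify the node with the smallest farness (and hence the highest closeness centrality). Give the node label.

4

Farness (sum of distances to all others) for each node — 0:16, 1:16, 2:21, 3:21, 4:14, 5:20, 6:18, 7:20, 8:20, 9:24, 10:19, 11:17.
The smallest farness is 14, for 4, so 4 has the highest closeness.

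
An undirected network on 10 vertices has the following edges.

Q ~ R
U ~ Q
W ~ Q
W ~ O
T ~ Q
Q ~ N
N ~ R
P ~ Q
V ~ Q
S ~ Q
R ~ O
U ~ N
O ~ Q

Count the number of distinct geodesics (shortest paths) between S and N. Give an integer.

1

The shortest distance is 2, and the only length-2 path is S–Q–N. So there is exactly 1 shortest path.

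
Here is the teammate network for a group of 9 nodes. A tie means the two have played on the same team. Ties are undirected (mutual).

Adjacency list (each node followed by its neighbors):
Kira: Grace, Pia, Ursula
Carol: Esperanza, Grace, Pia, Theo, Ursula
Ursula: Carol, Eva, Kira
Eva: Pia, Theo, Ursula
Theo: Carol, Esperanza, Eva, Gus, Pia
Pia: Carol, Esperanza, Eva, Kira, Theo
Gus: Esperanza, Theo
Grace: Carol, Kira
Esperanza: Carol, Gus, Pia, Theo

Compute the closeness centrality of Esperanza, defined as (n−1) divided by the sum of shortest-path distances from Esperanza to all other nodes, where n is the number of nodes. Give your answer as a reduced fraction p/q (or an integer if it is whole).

Distances from Esperanza: Carol:1, Eva:2, Grace:2, Gus:1, Kira:2, Pia:1, Theo:1, Ursula:2. Sum = 12.
n = 9, so closeness = 8/12 = 2/3.

2/3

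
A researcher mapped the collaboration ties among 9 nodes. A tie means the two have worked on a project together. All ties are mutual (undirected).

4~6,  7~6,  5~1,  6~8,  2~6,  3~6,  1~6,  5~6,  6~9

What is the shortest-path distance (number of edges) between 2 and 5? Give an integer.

2

One shortest route is 2 – 6 – 5, which uses 2 edges, and 2 and 5 are not directly tied, so nothing shorter exists. So d(2,5) = 2.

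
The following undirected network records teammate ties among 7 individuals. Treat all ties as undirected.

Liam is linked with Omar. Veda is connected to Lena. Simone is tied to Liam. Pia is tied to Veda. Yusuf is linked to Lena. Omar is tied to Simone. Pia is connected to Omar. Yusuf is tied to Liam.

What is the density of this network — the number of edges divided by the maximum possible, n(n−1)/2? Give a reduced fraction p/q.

There are 8 edges and 7 nodes, so the maximum possible is C(7,2) = 21.
Density = 8/21.

8/21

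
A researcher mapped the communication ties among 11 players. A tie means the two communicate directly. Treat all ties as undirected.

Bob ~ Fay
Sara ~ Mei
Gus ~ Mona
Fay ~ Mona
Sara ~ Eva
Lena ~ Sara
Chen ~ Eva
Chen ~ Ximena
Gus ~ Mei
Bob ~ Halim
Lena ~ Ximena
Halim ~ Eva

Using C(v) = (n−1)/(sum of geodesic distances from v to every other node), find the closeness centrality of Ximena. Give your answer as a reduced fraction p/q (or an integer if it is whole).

1/3

Distances from Ximena: Bob:4, Chen:1, Eva:2, Fay:5, Gus:4, Halim:3, Lena:1, Mei:3, Mona:5, Sara:2. Sum = 30.
n = 11, so closeness = 10/30 = 1/3.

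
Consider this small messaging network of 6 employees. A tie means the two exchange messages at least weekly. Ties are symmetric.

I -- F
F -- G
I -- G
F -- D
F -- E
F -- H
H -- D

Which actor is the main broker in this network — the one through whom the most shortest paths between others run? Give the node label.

F

Unnormalized betweenness of each node: D:0, E:0, F:8, G:0, H:0, I:0.
F has the largest value, 8, making it the main broker — the node through which the most shortest paths run.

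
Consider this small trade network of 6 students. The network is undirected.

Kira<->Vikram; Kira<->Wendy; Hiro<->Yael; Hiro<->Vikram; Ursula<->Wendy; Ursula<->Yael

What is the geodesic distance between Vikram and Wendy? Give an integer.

2

One shortest route is Vikram – Kira – Wendy, which uses 2 edges, and Vikram and Wendy are not directly tied, so nothing shorter exists. So d(Vikram,Wendy) = 2.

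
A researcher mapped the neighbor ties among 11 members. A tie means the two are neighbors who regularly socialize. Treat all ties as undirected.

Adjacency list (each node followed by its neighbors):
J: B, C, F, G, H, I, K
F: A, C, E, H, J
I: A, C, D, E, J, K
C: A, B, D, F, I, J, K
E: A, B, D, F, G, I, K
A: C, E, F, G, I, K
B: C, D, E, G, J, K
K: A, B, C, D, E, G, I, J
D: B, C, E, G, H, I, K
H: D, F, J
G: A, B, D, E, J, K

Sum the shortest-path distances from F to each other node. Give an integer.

Distances from F: A:1, B:2, C:1, D:2, E:1, G:2, H:1, I:2, J:1, K:2.
Sum = 1 + 2 + 1 + 2 + 1 + 2 + 1 + 2 + 1 + 2 = 15.

15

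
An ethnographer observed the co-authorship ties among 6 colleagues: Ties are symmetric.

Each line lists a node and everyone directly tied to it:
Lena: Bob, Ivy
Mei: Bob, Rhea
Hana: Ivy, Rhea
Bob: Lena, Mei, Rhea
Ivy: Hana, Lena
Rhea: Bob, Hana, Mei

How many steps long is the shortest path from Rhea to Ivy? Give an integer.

2

One shortest route is Rhea – Hana – Ivy, which uses 2 edges, and Rhea and Ivy are not directly tied, so nothing shorter exists. So d(Rhea,Ivy) = 2.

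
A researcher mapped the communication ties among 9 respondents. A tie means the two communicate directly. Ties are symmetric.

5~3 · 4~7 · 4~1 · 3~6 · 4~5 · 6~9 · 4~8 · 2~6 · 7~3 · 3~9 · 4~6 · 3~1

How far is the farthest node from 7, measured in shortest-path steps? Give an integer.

Distances from 7: 1:2, 2:3, 3:1, 4:1, 5:2, 6:2, 8:2, 9:2.
The largest is 3 (to 2), so the eccentricity of 7 is 3.

3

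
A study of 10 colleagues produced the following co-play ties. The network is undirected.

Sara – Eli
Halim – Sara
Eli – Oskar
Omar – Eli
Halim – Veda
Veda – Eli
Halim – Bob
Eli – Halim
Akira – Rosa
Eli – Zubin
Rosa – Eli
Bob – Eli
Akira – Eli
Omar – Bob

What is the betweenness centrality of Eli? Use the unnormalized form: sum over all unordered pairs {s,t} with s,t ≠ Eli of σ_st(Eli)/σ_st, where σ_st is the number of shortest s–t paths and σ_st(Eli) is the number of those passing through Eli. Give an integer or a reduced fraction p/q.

29

Pairs whose geodesics pass through Eli — Zubin–Sara: 1; Zubin–Halim: 1; Zubin–Akira: 1; Zubin–Omar: 1; Zubin–Oskar: 1; Zubin–Veda: 1; Zubin–Rosa: 1; Zubin–Bob: 1; Sara–Akira: 1; Sara–Omar: 1; Sara–Oskar: 1; Sara–Veda: 1/2; Sara–Rosa: 1; Sara–Bob: 1/2 … (+17 more pairs).
All other pairs contribute 0.
Summing the contributions gives betweenness(Eli) = 29.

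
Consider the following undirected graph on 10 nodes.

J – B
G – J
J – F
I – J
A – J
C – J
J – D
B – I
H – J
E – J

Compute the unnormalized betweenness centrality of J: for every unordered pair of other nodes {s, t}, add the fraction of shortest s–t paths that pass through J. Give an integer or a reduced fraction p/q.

35

Pairs whose geodesics pass through J — H–G: 1; H–I: 1; H–A: 1; H–E: 1; H–C: 1; H–D: 1; H–B: 1; H–F: 1; G–I: 1; G–A: 1; G–E: 1; G–C: 1; G–D: 1; G–B: 1 … (+21 more pairs).
All other pairs contribute 0.
Summing the contributions gives betweenness(J) = 35.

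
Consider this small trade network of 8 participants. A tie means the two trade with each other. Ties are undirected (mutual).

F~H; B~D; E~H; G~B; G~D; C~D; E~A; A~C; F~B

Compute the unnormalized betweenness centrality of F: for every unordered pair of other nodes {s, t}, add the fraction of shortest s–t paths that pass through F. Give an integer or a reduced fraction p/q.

Pairs whose geodesics pass through F — D–H: 1; E–B: 1; E–G: 1/2; H–B: 1; H–G: 1.
All other pairs contribute 0.
Summing the contributions gives betweenness(F) = 9/2.

9/2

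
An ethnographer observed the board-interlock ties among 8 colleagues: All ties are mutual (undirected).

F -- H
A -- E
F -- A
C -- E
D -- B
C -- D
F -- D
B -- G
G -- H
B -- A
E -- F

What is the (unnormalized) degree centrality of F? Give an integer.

4

F is directly tied to A, D, E, and H. That is 4 neighbors, so the degree of F is 4.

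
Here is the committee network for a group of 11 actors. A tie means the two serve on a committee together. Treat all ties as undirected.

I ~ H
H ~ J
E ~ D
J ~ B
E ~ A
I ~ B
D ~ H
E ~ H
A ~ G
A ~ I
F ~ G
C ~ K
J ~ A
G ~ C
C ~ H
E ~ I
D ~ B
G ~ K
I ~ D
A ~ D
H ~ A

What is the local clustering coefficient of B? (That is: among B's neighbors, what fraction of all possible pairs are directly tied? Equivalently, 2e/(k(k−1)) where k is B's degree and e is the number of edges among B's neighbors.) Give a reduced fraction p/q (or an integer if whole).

1/3

B's neighbors: D, I, and J (k = 3).
Possible neighbor pairs: C(3,2) = 3. Edges among them: D–I → e = 1.
Clustering(B) = 1/3.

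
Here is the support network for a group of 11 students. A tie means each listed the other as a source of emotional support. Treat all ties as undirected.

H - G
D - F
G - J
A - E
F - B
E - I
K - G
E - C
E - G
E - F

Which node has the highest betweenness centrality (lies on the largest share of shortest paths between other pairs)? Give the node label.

E

Unnormalized betweenness of each node: A:0, B:0, C:0, D:0, E:36, F:17, G:24, H:0, I:0, J:0, K:0.
E has the largest value, 36, making it the main broker — the node through which the most shortest paths run.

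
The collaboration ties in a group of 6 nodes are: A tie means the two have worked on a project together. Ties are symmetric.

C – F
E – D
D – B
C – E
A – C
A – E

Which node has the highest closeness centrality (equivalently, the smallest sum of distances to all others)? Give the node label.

E

Farness (sum of distances to all others) for each node — A:9, B:13, C:8, D:9, E:7, F:12.
The smallest farness is 7, for E, so E has the highest closeness.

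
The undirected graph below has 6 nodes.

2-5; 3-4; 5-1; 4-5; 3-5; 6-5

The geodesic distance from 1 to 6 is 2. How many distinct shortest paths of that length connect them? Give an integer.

The shortest distance is 2, and the only length-2 path is 1–5–6. So there is exactly 1 shortest path.

1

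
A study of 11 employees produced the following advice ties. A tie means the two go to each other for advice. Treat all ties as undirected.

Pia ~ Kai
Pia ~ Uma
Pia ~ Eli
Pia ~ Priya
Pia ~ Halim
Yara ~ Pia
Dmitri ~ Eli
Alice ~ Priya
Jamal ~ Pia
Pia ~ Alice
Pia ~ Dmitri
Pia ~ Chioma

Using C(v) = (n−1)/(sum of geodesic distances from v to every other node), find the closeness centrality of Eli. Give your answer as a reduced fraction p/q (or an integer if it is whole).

5/9

Distances from Eli: Alice:2, Chioma:2, Dmitri:1, Halim:2, Jamal:2, Kai:2, Pia:1, Priya:2, Uma:2, Yara:2. Sum = 18.
n = 11, so closeness = 10/18 = 5/9.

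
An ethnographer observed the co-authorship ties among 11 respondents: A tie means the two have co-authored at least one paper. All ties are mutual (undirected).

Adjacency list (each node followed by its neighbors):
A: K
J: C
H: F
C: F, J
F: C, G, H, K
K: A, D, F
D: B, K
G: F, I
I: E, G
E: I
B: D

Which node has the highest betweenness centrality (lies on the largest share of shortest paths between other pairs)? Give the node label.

F

Unnormalized betweenness of each node: A:0, B:0, C:9, D:9, E:0, F:35, G:16, H:0, I:9, J:0, K:23.
F has the largest value, 35, making it the main broker — the node through which the most shortest paths run.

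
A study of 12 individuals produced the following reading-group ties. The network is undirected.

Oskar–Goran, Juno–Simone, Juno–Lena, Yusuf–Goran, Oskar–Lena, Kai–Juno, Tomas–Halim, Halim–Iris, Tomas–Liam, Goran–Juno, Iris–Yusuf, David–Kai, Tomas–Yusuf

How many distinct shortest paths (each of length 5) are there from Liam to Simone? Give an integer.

The shortest distance is 5, and the only length-5 path is Liam–Tomas–Yusuf–Goran–Juno–Simone. So there is exactly 1 shortest path.

1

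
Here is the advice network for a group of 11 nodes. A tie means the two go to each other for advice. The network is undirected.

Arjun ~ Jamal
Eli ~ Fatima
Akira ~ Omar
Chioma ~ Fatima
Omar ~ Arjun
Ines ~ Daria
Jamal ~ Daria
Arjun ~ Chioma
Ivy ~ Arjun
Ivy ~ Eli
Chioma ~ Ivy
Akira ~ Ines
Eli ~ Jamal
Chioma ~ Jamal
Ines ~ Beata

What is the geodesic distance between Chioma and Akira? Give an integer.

3

One shortest route is Chioma – Arjun – Omar – Akira, which uses 3 edges, and at distance 2 from Chioma we only reach {Daria, Eli, Omar}, which does not include Akira. So d(Chioma,Akira) = 3.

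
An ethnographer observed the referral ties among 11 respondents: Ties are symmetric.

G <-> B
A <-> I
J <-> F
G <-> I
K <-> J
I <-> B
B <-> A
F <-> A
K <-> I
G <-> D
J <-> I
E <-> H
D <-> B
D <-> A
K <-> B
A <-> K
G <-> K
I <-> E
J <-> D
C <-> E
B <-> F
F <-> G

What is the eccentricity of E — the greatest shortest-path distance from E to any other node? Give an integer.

Distances from E: A:2, B:2, C:1, D:3, F:3, G:2, H:1, I:1, J:2, K:2.
The largest is 3 (to F and D), so the eccentricity of E is 3.

3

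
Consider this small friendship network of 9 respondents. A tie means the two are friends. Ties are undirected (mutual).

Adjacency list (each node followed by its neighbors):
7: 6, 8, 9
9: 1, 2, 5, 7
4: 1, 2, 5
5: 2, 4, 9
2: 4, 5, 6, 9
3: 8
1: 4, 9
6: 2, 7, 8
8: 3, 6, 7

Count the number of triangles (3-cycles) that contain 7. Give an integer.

7's neighbors: 6, 8, and 9.
Neighbor pairs that are themselves tied: 7–6–8. Each forms one triangle with 7, for 1 in total.

1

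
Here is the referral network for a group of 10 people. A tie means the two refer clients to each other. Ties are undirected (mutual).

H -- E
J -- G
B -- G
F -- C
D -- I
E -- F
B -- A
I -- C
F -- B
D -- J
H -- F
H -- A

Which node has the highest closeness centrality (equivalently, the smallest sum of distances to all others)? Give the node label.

Farness (sum of distances to all others) for each node — A:22, B:17, C:19, D:24, E:22, F:16, G:20, H:21, I:22, J:23.
The smallest farness is 16, for F, so F has the highest closeness.

F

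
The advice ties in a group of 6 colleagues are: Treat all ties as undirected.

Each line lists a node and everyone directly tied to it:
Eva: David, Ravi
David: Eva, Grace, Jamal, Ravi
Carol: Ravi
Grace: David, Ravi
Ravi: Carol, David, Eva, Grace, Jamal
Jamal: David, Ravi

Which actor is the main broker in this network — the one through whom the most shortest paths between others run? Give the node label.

Ravi

Unnormalized betweenness of each node: Carol:0, David:3/2, Eva:0, Grace:0, Jamal:0, Ravi:11/2.
Ravi has the largest value, 11/2, making it the main broker — the node through which the most shortest paths run.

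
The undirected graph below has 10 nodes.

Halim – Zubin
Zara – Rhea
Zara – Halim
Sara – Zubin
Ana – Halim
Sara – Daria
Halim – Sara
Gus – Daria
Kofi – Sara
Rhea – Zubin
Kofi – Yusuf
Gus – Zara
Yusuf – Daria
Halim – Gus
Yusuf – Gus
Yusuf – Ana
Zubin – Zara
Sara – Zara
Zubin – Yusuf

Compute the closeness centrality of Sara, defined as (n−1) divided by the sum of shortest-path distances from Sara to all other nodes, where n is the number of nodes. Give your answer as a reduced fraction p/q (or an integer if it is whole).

9/13

Distances from Sara: Ana:2, Daria:1, Gus:2, Halim:1, Kofi:1, Rhea:2, Yusuf:2, Zara:1, Zubin:1. Sum = 13.
n = 10, so closeness = 9/13.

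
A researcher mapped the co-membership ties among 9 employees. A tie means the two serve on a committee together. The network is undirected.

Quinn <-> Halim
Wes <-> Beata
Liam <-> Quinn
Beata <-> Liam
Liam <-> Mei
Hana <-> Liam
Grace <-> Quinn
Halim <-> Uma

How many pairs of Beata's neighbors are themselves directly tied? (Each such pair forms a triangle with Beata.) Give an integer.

0

Beata's neighbors are Liam and Wes, but none of them are tied to each other, so no triangle contains Beata.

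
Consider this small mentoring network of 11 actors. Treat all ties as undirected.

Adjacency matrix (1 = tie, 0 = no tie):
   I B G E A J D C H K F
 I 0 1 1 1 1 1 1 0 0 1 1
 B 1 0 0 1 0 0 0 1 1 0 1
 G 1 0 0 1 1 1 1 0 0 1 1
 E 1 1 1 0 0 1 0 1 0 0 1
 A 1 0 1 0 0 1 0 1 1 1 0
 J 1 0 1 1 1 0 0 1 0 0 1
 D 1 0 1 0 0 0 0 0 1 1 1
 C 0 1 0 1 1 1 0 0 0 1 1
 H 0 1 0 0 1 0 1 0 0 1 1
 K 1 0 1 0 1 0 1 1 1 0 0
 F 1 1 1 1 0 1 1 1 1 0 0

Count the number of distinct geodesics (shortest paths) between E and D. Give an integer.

3

The shortest distance is 2. The length-2 paths are: E–I–D; E–G–D; E–F–D.
That gives 3 distinct shortest paths.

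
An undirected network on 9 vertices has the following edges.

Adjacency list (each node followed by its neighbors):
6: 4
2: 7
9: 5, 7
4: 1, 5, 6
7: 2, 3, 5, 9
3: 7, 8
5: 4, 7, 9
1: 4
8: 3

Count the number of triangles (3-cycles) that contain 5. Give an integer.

5's neighbors: 4, 7, and 9.
Neighbor pairs that are themselves tied: 5–7–9. Each forms one triangle with 5, for 1 in total.

1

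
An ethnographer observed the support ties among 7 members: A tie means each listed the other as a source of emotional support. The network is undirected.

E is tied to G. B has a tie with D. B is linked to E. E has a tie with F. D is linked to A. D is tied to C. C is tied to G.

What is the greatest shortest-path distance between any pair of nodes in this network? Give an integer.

4

Eccentricity of each node (its greatest distance to any other): A:4, B:2, C:3, D:3, E:3, F:4, G:3.
The maximum eccentricity is 4, realized for instance by the pair A–F via A – D – B – E – F. So the diameter is 4.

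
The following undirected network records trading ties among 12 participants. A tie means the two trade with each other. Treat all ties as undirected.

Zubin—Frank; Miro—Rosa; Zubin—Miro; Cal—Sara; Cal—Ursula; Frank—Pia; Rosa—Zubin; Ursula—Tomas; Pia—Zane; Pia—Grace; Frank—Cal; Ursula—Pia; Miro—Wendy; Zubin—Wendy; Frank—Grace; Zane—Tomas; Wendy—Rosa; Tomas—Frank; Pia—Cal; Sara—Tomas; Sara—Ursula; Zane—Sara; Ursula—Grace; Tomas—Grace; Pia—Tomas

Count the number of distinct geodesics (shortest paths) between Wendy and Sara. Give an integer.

The shortest distance is 4. The length-4 paths are: Wendy–Zubin–Frank–Tomas–Sara; Wendy–Zubin–Frank–Cal–Sara.
That gives 2 distinct shortest paths.

2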